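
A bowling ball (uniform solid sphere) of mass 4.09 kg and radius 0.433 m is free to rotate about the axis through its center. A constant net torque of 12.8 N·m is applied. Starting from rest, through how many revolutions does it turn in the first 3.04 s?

≈ 30.7 revolutions

I = (2/5)MR² = (2/5)(4.09)(0.433)² = 0.3067 kg·m².
α = τ/I = 12.8/0.3067 = 41.73 rad/s².
θ = ½αt² = ½(41.73)(3.04)² = 192.8 rad.
Revolutions = θ/(2π) = 30.69.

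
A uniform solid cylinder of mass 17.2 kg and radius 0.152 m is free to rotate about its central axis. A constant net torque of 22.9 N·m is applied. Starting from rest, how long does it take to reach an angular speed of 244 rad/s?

I = ½MR² = (1/2)(17.2)(0.152)² = 0.1987 kg·m².
α = τ/I = 22.9/0.1987 = 115.3 rad/s².
ω = αt ⇒ t = ω/α = 244/115.3 = 2.117 s.

t ≈ 2.12 s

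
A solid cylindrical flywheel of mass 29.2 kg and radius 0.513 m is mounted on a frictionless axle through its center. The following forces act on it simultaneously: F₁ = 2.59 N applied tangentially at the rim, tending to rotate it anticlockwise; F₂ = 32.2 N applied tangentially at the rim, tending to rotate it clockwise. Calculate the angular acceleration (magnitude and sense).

α ≈ 3.95 rad/s², clockwise

I = ½MR² = (1/2)(29.2)(0.513)² = 3.842 kg·m².
Taking anticlockwise as positive: τ₁ = +(2.59)(0.513) = +1.329 N·m; τ₂ = −(32.2)(0.513) = −16.52 N·m.
Net torque τ = -15.19 N·m.
α = τ/I = -15.19/3.842 = -3.953 rad/s².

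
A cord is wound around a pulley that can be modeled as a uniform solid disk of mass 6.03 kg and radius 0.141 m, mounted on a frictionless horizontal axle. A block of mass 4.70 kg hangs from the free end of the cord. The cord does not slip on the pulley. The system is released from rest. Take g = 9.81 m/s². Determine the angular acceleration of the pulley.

α ≈ 42.4 rad/s²

I = ½MR² = (1/2)(6.03)(0.141)² = 0.05994 kg·m².
Block: mg − T = ma. Pulley: TR = Iα. No-slip: a = αR, so T = (I/R²)a = 3.015·a.
Then mg = (m + 3.015)a, so a = (4.70)(9.81)/(4.70 + 3.015) = 5.976 m/s².
α = a/R = 5.976/0.141 = 42.38 rad/s².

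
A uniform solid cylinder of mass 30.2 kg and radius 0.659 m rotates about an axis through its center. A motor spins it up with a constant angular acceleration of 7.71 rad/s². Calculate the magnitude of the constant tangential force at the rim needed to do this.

F ≈ 76.7 N

I = ½MR² = (1/2)(30.2)(0.659)² = 6.558 kg·m².
The required torque is τ = Iα = (6.558)(7.710) = 50.56 N·m.
A tangential force at the rim gives τ = FR, so F = τ/R = 50.56/0.659 = 76.72 N.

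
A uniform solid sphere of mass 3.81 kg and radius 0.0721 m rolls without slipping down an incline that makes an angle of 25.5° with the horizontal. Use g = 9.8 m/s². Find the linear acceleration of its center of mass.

Translation along the incline: Mg sinθ − f = Ma.
Rotation about the center: fR = Iα with I = (2/5)MR². No-slip gives a = αR, so f = (I/R²)a = (2/5)M a.
Substituting: Mg sinθ = (1 + 0.4000)Ma, so a = g sinθ/(1 + 0.4000) = (9.8) sin 25.5° / 1.400 = 3.014 m/s².

a ≈ 3.01 m/s²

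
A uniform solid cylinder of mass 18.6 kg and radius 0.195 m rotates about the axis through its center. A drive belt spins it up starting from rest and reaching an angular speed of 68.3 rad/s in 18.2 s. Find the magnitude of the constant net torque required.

τ ≈ 1.33 N·m

I = ½MR² = (1/2)(18.6)(0.195)² = 0.3536 kg·m².
α = Δω/Δt = (68.3 − 0)/18.2 = 3.753 rad/s².
τ = Iα = (0.3536)(3.753) = 1.327 N·m.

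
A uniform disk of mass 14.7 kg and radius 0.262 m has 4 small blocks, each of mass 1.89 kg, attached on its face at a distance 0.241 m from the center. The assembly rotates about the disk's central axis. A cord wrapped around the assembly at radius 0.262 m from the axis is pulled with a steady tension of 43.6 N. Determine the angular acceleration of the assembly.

α ≈ 12.1 rad/s²

I_disk = ½MR² = ½(14.7)(0.262)² = 0.5045 kg·m².
I_blocks = 4·m·r² = 4(1.89)(0.241)² = 0.4391 kg·m².
Total I = 0.9436 kg·m².
τ = F r = (43.6)(0.262) = 11.42 N·m.
α = τ/I = 11.42/0.9436 = 12.11 rad/s².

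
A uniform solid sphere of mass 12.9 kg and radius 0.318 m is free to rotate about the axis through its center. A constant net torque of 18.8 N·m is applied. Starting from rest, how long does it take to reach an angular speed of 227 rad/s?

t ≈ 6.30 s

I = (2/5)MR² = (2/5)(12.9)(0.318)² = 0.5218 kg·m².
α = τ/I = 18.8/0.5218 = 36.03 rad/s².
ω = αt ⇒ t = ω/α = 227/36.03 = 6.300 s.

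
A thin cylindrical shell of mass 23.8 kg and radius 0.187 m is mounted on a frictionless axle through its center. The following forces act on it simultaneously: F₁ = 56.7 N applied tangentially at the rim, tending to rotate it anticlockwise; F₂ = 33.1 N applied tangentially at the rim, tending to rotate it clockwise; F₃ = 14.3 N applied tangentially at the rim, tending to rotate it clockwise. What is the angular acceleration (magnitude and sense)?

I = MR² = (23.8)(0.187)² = 0.8323 kg·m².
Taking anticlockwise as positive: τ₁ = +(56.7)(0.187) = +10.60 N·m; τ₂ = −(33.1)(0.187) = −6.190 N·m; τ₃ = −(14.3)(0.187) = −2.674 N·m.
Net torque τ = 1.739 N·m.
α = τ/I = 1.739/0.8323 = 2.090 rad/s².

α ≈ 2.09 rad/s², anticlockwise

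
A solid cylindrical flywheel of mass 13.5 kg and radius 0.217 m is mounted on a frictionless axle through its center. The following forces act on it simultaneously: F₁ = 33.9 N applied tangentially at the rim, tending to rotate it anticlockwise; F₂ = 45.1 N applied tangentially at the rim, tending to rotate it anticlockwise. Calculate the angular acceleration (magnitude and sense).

I = ½MR² = (1/2)(13.5)(0.217)² = 0.3179 kg·m².
Taking anticlockwise as positive: τ₁ = +(33.9)(0.217) = +7.356 N·m; τ₂ = +(45.1)(0.217) = +9.787 N·m.
Net torque τ = 17.14 N·m.
α = τ/I = 17.14/0.3179 = 53.93 rad/s².

α ≈ 53.9 rad/s², anticlockwise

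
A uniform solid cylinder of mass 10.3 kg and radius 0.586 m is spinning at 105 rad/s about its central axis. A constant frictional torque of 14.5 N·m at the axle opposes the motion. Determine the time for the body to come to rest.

t ≈ 12.8 s

I = ½MR² = (1/2)(10.3)(0.586)² = 1.768 kg·m².
The net torque has magnitude 14.5 N·m, opposing ω.
|α| = τ/I = 14.50/1.768 = 8.199 rad/s² (deceleration).
0 = ω₀ − |α|t ⇒ t = ω₀/|α| = 105/8.199 = 12.81 s.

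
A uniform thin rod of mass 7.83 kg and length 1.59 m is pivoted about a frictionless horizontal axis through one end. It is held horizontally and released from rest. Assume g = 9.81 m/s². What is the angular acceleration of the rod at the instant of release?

α ≈ 9.25 rad/s²

About the pivot, I = (1/3)ML² = (1/3)(7.83)(1.59)² = 6.598 kg·m².
The weight acts at the center, a distance L/2 = 0.7950 m from the pivot; τ = Mg(L/2) = 61.07 N·m.
α = τ/I = 61.07/6.598 = 9.255 rad/s².
(Equivalently α = (3g/(2L)) = 9.255 rad/s².)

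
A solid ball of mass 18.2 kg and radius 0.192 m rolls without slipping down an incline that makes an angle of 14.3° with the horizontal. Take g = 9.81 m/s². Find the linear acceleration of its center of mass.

Translation along the incline: Mg sinθ − f = Ma.
Rotation about the center: fR = Iα with I = (2/5)MR². No-slip gives a = αR, so f = (I/R²)a = (2/5)M a.
Substituting: Mg sinθ = (1 + 0.4000)Ma, so a = g sinθ/(1 + 0.4000) = (9.81) sin 14.3° / 1.400 = 1.731 m/s².

a ≈ 1.73 m/s²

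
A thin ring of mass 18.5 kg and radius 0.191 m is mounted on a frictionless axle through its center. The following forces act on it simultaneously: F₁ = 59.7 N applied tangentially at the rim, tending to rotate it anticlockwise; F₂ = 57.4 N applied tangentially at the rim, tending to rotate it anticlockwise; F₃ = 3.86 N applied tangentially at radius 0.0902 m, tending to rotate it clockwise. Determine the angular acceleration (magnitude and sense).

I = MR² = (18.5)(0.191)² = 0.6749 kg·m².
Taking anticlockwise as positive: τ₁ = +(59.7)(0.191) = +11.40 N·m; τ₂ = +(57.4)(0.191) = +10.96 N·m; τ₃ = −(3.86)(0.0902) = −0.3482 N·m.
Net torque τ = 22.02 N·m.
α = τ/I = 22.02/0.6749 = 32.62 rad/s².

α ≈ 32.6 rad/s², anticlockwise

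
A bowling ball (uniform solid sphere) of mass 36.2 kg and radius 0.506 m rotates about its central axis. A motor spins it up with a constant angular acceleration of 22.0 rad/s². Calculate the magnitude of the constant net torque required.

I = (2/5)MR² = (2/5)(36.2)(0.506)² = 3.707 kg·m².
τ = Iα = (3.707)(22.00) = 81.56 N·m.

τ ≈ 81.6 N·m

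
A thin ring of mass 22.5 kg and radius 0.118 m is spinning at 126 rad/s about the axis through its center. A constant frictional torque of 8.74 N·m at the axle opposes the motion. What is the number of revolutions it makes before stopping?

≈ 45.3 revolutions

I = MR² = (22.5)(0.118)² = 0.3133 kg·m².
The net torque has magnitude 8.74 N·m, opposing ω.
|α| = τ/I = 8.740/0.3133 = 27.90 rad/s² (deceleration).
ω² = ω₀² − 2|α|θ with ω = 0 ⇒ θ = ω₀²/(2|α|) = 284.5 rad = 45.29 rev.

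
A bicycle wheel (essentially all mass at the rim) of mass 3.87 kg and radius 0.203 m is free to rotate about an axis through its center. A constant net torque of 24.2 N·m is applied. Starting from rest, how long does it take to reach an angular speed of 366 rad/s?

I = MR² = (3.87)(0.203)² = 0.1595 kg·m².
α = τ/I = 24.2/0.1595 = 151.7 rad/s².
ω = αt ⇒ t = ω/α = 366/151.7 = 2.412 s.

t ≈ 2.41 s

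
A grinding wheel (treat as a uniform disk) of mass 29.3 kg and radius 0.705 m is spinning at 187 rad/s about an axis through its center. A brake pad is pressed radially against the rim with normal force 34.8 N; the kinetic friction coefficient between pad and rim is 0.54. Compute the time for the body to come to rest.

I = ½MR² = (1/2)(29.3)(0.705)² = 7.281 kg·m².
Friction force f = μN = (0.54)(34.8) = 18.79 N at the rim; torque magnitude τ = fR = 13.25 N·m, opposing ω.
|α| = τ/I = 13.25/7.281 = 1.819 rad/s² (deceleration).
0 = ω₀ − |α|t ⇒ t = ω₀/|α| = 187/1.819 = 102.8 s.

t ≈ 103 s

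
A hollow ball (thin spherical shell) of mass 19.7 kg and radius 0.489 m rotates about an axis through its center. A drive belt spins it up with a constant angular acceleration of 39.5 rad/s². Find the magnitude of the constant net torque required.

I = (2/3)MR² = (2/3)(19.7)(0.489)² = 3.140 kg·m².
τ = Iα = (3.140)(39.50) = 124.0 N·m.

τ ≈ 124 N·m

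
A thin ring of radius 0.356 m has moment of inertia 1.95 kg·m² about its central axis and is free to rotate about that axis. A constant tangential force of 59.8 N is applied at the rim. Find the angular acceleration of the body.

α ≈ 10.9 rad/s²

τ = F R = (59.8)(0.356) = 21.29 N·m.
From τ = Iα: α = 21.29/1.950 = 10.92 rad/s².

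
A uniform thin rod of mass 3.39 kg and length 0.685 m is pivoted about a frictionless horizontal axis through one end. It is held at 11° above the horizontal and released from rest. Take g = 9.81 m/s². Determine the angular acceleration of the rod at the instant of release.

About the pivot, I = (1/3)ML² = (1/3)(3.39)(0.685)² = 0.5302 kg·m².
The weight acts at the center, a distance L/2 = 0.3425 m from the pivot; τ = Mg(L/2) cos 11° = 11.18 N·m.
α = τ/I = 11.18/0.5302 = 21.09 rad/s².
(Equivalently α = (3g/(2L)) cos 11° = 21.09 rad/s².)

α ≈ 21.1 rad/s²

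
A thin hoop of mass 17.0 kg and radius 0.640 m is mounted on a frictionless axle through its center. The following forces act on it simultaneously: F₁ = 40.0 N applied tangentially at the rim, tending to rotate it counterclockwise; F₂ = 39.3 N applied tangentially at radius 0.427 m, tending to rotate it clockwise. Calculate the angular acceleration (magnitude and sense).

α ≈ 1.27 rad/s², counterclockwise

I = MR² = (17.0)(0.640)² = 6.963 kg·m².
Taking counterclockwise as positive: τ₁ = +(40.0)(0.640) = +25.60 N·m; τ₂ = −(39.3)(0.427) = −16.78 N·m.
Net torque τ = 8.819 N·m.
α = τ/I = 8.819/6.963 = 1.267 rad/s².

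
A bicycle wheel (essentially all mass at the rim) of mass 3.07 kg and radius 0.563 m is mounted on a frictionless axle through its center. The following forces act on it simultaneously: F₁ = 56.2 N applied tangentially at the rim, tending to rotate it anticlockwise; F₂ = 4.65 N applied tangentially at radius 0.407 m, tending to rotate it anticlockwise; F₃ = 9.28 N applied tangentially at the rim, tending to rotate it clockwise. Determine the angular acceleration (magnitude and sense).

I = MR² = (3.07)(0.563)² = 0.9731 kg·m².
Taking anticlockwise as positive: τ₁ = +(56.2)(0.563) = +31.64 N·m; τ₂ = +(4.65)(0.407) = +1.893 N·m; τ₃ = −(9.28)(0.563) = −5.225 N·m.
Net torque τ = 28.31 N·m.
α = τ/I = 28.31/0.9731 = 29.09 rad/s².

α ≈ 29.1 rad/s², anticlockwise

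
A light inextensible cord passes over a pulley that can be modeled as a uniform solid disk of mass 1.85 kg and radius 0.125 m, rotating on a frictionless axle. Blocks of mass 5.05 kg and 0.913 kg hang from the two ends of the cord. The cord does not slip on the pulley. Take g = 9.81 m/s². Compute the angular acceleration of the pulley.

I = ½MR² = (1/2)(1.85)(0.125)² = 0.01445 kg·m².
Heavier block: m₁g − T₁ = m₁a. Lighter block: T₂ − m₂g = m₂a.
Pulley: (T₁ − T₂)R = Iα = I(a/R), so T₁ − T₂ = (I/R²)a = (1/2)M_p a = 0.9250·a.
Adding the three: (m₁ − m₂)g = (m₁ + m₂ + 0.9250)a, so a = (5.05 − 0.913)(9.81)/(5.05 + 0.913 + 0.9250) = 5.892 m/s².
α = a/R = 5.892/0.125 = 47.14 rad/s².

α ≈ 47.1 rad/s²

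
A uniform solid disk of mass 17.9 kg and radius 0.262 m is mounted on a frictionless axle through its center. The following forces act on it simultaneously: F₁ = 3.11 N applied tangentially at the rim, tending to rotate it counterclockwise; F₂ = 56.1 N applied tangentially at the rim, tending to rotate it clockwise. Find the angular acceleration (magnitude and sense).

I = ½MR² = (1/2)(17.9)(0.262)² = 0.6144 kg·m².
Taking counterclockwise as positive: τ₁ = +(3.11)(0.262) = +0.8148 N·m; τ₂ = −(56.1)(0.262) = −14.70 N·m.
Net torque τ = -13.88 N·m.
α = τ/I = -13.88/0.6144 = -22.60 rad/s².

α ≈ 22.6 rad/s², clockwise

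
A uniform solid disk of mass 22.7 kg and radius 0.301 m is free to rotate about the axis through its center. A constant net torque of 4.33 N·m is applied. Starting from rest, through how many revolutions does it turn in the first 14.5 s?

I = ½MR² = (1/2)(22.7)(0.301)² = 1.028 kg·m².
α = τ/I = 4.33/1.028 = 4.211 rad/s².
θ = ½αt² = ½(4.211)(14.5)² = 442.7 rad.
Revolutions = θ/(2π) = 70.45.

≈ 70.5 revolutions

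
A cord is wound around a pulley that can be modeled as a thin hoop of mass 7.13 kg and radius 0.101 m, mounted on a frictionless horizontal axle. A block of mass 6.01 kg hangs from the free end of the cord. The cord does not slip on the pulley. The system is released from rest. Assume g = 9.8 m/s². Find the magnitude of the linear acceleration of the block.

I = MR² = (7.13)(0.101)² = 0.07273 kg·m².
Block: mg − T = ma. Pulley: TR = Iα. No-slip: a = αR, so T = (I/R²)a = 7.130·a.
Then mg = (m + 7.130)a, so a = (6.01)(9.8)/(6.01 + 7.130) = 4.482 m/s².

a ≈ 4.48 m/s²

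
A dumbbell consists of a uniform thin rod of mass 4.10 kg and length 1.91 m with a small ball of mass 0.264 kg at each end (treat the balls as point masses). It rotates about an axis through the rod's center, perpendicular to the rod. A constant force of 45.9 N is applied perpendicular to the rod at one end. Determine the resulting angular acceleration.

α ≈ 25.4 rad/s²

I_rod = (1/12)ML² = (1/12)(4.10)(1.91)² = 1.246 kg·m².
I_balls = 2·m·(L/2)² = 2(0.264)(0.9550)² = 0.4815 kg·m².
Total I = 1.728 kg·m².
τ = F·(L/2) = (45.9)(0.955) = 43.83 N·m.
α = τ/I = 43.83/1.728 = 25.37 rad/s².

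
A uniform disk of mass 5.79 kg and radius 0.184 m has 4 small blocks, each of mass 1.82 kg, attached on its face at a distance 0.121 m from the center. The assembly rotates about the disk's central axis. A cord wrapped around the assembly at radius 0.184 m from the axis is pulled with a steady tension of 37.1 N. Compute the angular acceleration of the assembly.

I_disk = ½MR² = ½(5.79)(0.184)² = 0.09801 kg·m².
I_blocks = 4·m·r² = 4(1.82)(0.121)² = 0.1066 kg·m².
Total I = 0.2046 kg·m².
τ = F r = (37.1)(0.184) = 6.826 N·m.
α = τ/I = 6.826/0.2046 = 33.36 rad/s².

α ≈ 33.4 rad/s²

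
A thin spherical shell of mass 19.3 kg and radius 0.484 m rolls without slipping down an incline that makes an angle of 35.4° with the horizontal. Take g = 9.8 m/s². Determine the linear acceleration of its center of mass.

a ≈ 3.41 m/s²

Translation along the incline: Mg sinθ − f = Ma.
Rotation about the center: fR = Iα with I = (2/3)MR². No-slip gives a = αR, so f = (I/R²)a = (2/3)M a.
Substituting: Mg sinθ = (1 + 0.6667)Ma, so a = g sinθ/(1 + 0.6667) = (9.8) sin 35.4° / 1.667 = 3.406 m/s².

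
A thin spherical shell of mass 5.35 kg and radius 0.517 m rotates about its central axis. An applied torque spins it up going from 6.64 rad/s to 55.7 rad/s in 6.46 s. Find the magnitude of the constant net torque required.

τ ≈ 7.24 N·m

I = (2/3)MR² = (2/3)(5.35)(0.517)² = 0.9533 kg·m².
α = Δω/Δt = (55.7 − 6.64)/6.46 = 7.594 rad/s².
τ = Iα = (0.9533)(7.594) = 7.240 N·m.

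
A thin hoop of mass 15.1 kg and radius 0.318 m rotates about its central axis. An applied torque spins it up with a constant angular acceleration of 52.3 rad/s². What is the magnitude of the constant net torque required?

I = MR² = (15.1)(0.318)² = 1.527 kg·m².
τ = Iα = (1.527)(52.30) = 79.86 N·m.

τ ≈ 79.9 N·m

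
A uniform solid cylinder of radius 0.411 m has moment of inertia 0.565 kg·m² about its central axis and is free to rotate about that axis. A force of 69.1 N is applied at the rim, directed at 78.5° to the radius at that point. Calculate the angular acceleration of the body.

α ≈ 49.3 rad/s²

Only the tangential component produces torque: τ = F R sinθ = (69.1)(0.411) sin 78.5° = 27.83 N·m.
From τ = Iα: α = 27.83/0.5650 = 49.26 rad/s².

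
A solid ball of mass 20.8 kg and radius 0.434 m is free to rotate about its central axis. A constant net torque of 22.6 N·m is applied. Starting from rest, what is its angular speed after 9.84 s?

ω ≈ 142 rad/s

I = (2/5)MR² = (2/5)(20.8)(0.434)² = 1.567 kg·m².
α = τ/I = 22.6/1.567 = 14.42 rad/s².
ω = ω₀ + αt = 0 + (14.42)(9.84) = 141.9 rad/s.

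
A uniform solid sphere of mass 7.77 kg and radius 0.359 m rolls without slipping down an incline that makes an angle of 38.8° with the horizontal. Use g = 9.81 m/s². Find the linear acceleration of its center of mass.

a ≈ 4.39 m/s²

Translation along the incline: Mg sinθ − f = Ma.
Rotation about the center: fR = Iα with I = (2/5)MR². No-slip gives a = αR, so f = (I/R²)a = (2/5)M a.
Substituting: Mg sinθ = (1 + 0.4000)Ma, so a = g sinθ/(1 + 0.4000) = (9.81) sin 38.8° / 1.400 = 4.391 m/s².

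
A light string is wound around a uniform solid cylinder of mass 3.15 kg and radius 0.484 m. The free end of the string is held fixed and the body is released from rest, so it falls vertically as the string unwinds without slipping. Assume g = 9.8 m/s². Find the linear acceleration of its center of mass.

a ≈ 6.53 m/s²

Translation: Mg − T = Ma. Rotation about the center: TR = Iα with I = ½MR².
With a = αR: T = (I/R²)a = (1/2)M a, so Mg = (1 + 0.5000)Ma.
a = g/(1 + 0.5000) = 9.8/1.500 = 6.533 m/s².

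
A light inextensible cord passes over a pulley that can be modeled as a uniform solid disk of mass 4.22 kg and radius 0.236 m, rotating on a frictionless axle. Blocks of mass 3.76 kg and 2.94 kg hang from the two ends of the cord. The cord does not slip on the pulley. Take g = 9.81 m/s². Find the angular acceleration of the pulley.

α ≈ 3.87 rad/s²

I = ½MR² = (1/2)(4.22)(0.236)² = 0.1175 kg·m².
Heavier block: m₁g − T₁ = m₁a. Lighter block: T₂ − m₂g = m₂a.
Pulley: (T₁ − T₂)R = Iα = I(a/R), so T₁ − T₂ = (I/R²)a = (1/2)M_p a = 2.110·a.
Adding the three: (m₁ − m₂)g = (m₁ + m₂ + 2.110)a, so a = (3.76 − 2.94)(9.81)/(3.76 + 2.94 + 2.110) = 0.9131 m/s².
α = a/R = 0.9131/0.236 = 3.869 rad/s².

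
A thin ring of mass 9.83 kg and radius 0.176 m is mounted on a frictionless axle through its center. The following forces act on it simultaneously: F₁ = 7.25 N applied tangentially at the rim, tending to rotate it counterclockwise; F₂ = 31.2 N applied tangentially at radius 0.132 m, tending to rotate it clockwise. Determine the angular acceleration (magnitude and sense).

α ≈ 9.33 rad/s², clockwise

I = MR² = (9.83)(0.176)² = 0.3045 kg·m².
Taking counterclockwise as positive: τ₁ = +(7.25)(0.176) = +1.276 N·m; τ₂ = −(31.2)(0.132) = −4.118 N·m.
Net torque τ = -2.842 N·m.
α = τ/I = -2.842/0.3045 = -9.335 rad/s².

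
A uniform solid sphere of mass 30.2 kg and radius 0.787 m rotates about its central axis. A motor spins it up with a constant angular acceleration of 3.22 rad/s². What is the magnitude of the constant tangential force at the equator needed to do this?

I = (2/5)MR² = (2/5)(30.2)(0.787)² = 7.482 kg·m².
The required torque is τ = Iα = (7.482)(3.220) = 24.09 N·m.
A tangential force at the equator gives τ = FR, so F = τ/R = 24.09/0.787 = 30.61 N.

F ≈ 30.6 N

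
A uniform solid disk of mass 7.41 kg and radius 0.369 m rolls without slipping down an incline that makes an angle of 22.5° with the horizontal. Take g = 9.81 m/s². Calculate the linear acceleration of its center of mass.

Translation along the incline: Mg sinθ − f = Ma.
Rotation about the center: fR = Iα with I = ½MR². No-slip gives a = αR, so f = (I/R²)a = (1/2)M a.
Substituting: Mg sinθ = (1 + 0.5000)Ma, so a = g sinθ/(1 + 0.5000) = (9.81) sin 22.5° / 1.500 = 2.503 m/s².

a ≈ 2.50 m/s²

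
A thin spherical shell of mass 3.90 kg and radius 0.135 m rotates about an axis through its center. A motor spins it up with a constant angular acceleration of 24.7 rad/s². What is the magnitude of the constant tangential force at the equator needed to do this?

I = (2/3)MR² = (2/3)(3.90)(0.135)² = 0.04739 kg·m².
The required torque is τ = Iα = (0.04739)(24.70) = 1.170 N·m.
A tangential force at the equator gives τ = FR, so F = τ/R = 1.170/0.135 = 8.670 N.

F ≈ 8.67 N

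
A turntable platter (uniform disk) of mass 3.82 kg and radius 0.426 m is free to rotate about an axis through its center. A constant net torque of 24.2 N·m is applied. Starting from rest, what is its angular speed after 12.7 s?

ω ≈ 887 rad/s

I = ½MR² = (1/2)(3.82)(0.426)² = 0.3466 kg·m².
α = τ/I = 24.2/0.3466 = 69.82 rad/s².
ω = ω₀ + αt = 0 + (69.82)(12.7) = 886.7 rad/s.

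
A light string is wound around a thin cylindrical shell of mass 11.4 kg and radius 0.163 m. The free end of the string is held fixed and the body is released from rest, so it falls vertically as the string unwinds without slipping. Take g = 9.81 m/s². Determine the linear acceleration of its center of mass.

a ≈ 4.91 m/s²

Translation: Mg − T = Ma. Rotation about the center: TR = Iα with I = MR².
With a = αR: T = (I/R²)a = M a, so Mg = (1 + 1.000)Ma.
a = g/(1 + 1.000) = 9.81/2.000 = 4.905 m/s².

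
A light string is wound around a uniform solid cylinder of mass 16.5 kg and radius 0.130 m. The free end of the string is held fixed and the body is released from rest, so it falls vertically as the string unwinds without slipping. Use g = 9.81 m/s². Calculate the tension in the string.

T ≈ 54.0 N

Translation: Mg − T = Ma. Rotation about the center: TR = Iα with I = ½MR².
With a = αR: T = (I/R²)a = (1/2)M a, so Mg = (1 + 0.5000)Ma.
a = g/(1 + 0.5000) = 9.81/1.500 = 6.540 m/s².
T = 0.5000·M·a = (0.5000)(16.5)(6.540) = 53.95 N.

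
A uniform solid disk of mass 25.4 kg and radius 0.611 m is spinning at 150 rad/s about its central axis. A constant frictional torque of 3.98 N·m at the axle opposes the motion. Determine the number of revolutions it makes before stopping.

I = ½MR² = (1/2)(25.4)(0.611)² = 4.741 kg·m².
The net torque has magnitude 3.98 N·m, opposing ω.
|α| = τ/I = 3.980/4.741 = 0.8395 rad/s² (deceleration).
ω² = ω₀² − 2|α|θ with ω = 0 ⇒ θ = ω₀²/(2|α|) = 13400 rad = 2133 rev.

≈ 2130 revolutions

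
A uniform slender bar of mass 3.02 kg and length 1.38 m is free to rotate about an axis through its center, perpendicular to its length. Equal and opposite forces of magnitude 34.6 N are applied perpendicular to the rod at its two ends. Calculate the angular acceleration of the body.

I = (1/12)ML² = (1/12)(3.02)(1.38)² = 0.4793 kg·m².
The couple gives τ = F·(L/2) + F·(L/2) = F L = (34.6)(1.38) = 47.75 N·m.
Newton's second law for rotation, τ = Iα, gives α = τ/I = 47.75/0.4793 = 99.63 rad/s².

α ≈ 99.6 rad/s²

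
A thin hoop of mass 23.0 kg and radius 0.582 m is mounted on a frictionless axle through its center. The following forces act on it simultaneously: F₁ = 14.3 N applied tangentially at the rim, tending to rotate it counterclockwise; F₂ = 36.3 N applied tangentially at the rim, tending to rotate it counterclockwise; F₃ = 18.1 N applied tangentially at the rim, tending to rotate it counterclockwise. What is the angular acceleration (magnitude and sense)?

α ≈ 5.13 rad/s², counterclockwise

I = MR² = (23.0)(0.582)² = 7.791 kg·m².
Taking counterclockwise as positive: τ₁ = +(14.3)(0.582) = +8.323 N·m; τ₂ = +(36.3)(0.582) = +21.13 N·m; τ₃ = +(18.1)(0.582) = +10.53 N·m.
Net torque τ = 39.98 N·m.
α = τ/I = 39.98/7.791 = 5.132 rad/s².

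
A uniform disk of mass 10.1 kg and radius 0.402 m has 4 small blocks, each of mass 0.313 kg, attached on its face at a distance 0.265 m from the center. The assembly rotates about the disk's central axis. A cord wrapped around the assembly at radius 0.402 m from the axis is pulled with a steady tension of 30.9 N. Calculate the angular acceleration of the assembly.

I_disk = ½MR² = ½(10.1)(0.402)² = 0.8161 kg·m².
I_blocks = 4·m·r² = 4(0.313)(0.265)² = 0.08792 kg·m².
Total I = 0.9040 kg·m².
τ = F r = (30.9)(0.402) = 12.42 N·m.
α = τ/I = 12.42/0.9040 = 13.74 rad/s².

α ≈ 13.7 rad/s²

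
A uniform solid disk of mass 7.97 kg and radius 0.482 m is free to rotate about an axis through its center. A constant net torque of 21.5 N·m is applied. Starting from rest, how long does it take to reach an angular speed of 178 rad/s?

t ≈ 7.66 s

I = ½MR² = (1/2)(7.97)(0.482)² = 0.9258 kg·m².
α = τ/I = 21.5/0.9258 = 23.22 rad/s².
ω = αt ⇒ t = ω/α = 178/23.22 = 7.665 s.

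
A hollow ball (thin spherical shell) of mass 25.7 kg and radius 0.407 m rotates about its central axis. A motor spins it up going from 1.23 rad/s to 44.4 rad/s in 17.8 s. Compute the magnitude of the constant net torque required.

τ ≈ 6.88 N·m

I = (2/3)MR² = (2/3)(25.7)(0.407)² = 2.838 kg·m².
α = Δω/Δt = (44.4 − 1.23)/17.8 = 2.425 rad/s².
τ = Iα = (2.838)(2.425) = 6.883 N·m.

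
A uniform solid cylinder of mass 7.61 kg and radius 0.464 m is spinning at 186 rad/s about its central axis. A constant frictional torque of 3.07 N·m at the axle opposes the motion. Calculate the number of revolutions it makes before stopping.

≈ 735 revolutions

I = ½MR² = (1/2)(7.61)(0.464)² = 0.8192 kg·m².
The net torque has magnitude 3.07 N·m, opposing ω.
|α| = τ/I = 3.070/0.8192 = 3.748 rad/s² (deceleration).
ω² = ω₀² − 2|α|θ with ω = 0 ⇒ θ = ω₀²/(2|α|) = 4616 rad = 734.6 rev.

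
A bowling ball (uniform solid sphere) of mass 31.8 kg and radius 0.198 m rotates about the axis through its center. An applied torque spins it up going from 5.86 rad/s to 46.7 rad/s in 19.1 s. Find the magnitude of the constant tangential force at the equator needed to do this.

F ≈ 5.39 N

I = (2/5)MR² = (2/5)(31.8)(0.198)² = 0.4987 kg·m².
α = Δω/Δt = (46.7 − 5.86)/19.1 = 2.138 rad/s².
The required torque is τ = Iα = (0.4987)(2.138) = 1.066 N·m.
A tangential force at the equator gives τ = FR, so F = τ/R = 1.066/0.198 = 5.385 N.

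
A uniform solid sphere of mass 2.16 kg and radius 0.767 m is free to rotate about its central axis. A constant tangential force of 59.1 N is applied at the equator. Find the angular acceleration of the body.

I = (2/5)MR² = (2/5)(2.16)(0.767)² = 0.5083 kg·m².
τ = F R = (59.1)(0.767) = 45.33 N·m.
From τ = Iα: α = 45.33/0.5083 = 89.18 rad/s².

α ≈ 89.2 rad/s²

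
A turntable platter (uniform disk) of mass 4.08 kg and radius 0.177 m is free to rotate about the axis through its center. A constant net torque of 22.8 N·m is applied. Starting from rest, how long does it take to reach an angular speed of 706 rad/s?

I = ½MR² = (1/2)(4.08)(0.177)² = 0.06391 kg·m².
α = τ/I = 22.8/0.06391 = 356.7 rad/s².
ω = αt ⇒ t = ω/α = 706/356.7 = 1.979 s.

t ≈ 1.98 s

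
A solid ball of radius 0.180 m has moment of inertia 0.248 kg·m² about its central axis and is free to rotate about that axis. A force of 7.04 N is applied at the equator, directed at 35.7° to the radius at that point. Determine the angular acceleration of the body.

Only the tangential component produces torque: τ = F R sinθ = (7.04)(0.180) sin 35.7° = 0.7395 N·m.
Newton's second law for rotation, τ = Iα, gives α = τ/I = 0.7395/0.2480 = 2.982 rad/s².

α ≈ 2.98 rad/s²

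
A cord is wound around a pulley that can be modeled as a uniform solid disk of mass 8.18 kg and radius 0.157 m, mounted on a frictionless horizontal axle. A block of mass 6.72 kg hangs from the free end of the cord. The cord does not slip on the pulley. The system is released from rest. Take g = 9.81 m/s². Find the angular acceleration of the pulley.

α ≈ 38.8 rad/s²

I = ½MR² = (1/2)(8.18)(0.157)² = 0.1008 kg·m².
Block: mg − T = ma. Pulley: TR = Iα. No-slip: a = αR, so T = (I/R²)a = 4.090·a.
Then mg = (m + 4.090)a, so a = (6.72)(9.81)/(6.72 + 4.090) = 6.098 m/s².
α = a/R = 6.098/0.157 = 38.84 rad/s².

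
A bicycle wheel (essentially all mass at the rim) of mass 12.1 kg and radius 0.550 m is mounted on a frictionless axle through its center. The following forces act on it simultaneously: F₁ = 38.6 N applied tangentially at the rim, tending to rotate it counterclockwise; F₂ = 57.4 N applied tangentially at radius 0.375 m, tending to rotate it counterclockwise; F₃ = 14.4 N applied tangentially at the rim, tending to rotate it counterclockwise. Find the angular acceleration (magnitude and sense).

I = MR² = (12.1)(0.550)² = 3.660 kg·m².
Taking counterclockwise as positive: τ₁ = +(38.6)(0.550) = +21.23 N·m; τ₂ = +(57.4)(0.375) = +21.52 N·m; τ₃ = +(14.4)(0.550) = +7.920 N·m.
Net torque τ = 50.68 N·m.
α = τ/I = 50.68/3.660 = 13.84 rad/s².

α ≈ 13.8 rad/s², counterclockwise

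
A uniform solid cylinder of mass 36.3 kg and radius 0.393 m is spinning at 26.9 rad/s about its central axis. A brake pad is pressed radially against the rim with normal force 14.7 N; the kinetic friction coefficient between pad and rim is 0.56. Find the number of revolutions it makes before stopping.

≈ 49.9 revolutions

I = ½MR² = (1/2)(36.3)(0.393)² = 2.803 kg·m².
Friction force f = μN = (0.56)(14.7) = 8.232 N at the rim; torque magnitude τ = fR = 3.235 N·m, opposing ω.
|α| = τ/I = 3.235/2.803 = 1.154 rad/s² (deceleration).
ω² = ω₀² − 2|α|θ with ω = 0 ⇒ θ = ω₀²/(2|α|) = 313.5 rad = 49.90 rev.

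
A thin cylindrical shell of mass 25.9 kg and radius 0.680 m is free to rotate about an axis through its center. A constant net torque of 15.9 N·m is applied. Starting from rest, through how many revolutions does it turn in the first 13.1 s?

I = MR² = (25.9)(0.680)² = 11.98 kg·m².
α = τ/I = 15.9/11.98 = 1.328 rad/s².
θ = ½αt² = ½(1.328)(13.1)² = 113.9 rad.
Revolutions = θ/(2π) = 18.13.

≈ 18.1 revolutions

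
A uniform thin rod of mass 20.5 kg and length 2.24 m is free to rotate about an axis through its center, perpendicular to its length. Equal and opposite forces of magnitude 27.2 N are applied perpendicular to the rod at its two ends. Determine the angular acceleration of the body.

α ≈ 7.11 rad/s²

I = (1/12)ML² = (1/12)(20.5)(2.24)² = 8.572 kg·m².
The couple gives τ = F·(L/2) + F·(L/2) = F L = (27.2)(2.24) = 60.93 N·m.
Newton's second law for rotation, τ = Iα, gives α = τ/I = 60.93/8.572 = 7.108 rad/s².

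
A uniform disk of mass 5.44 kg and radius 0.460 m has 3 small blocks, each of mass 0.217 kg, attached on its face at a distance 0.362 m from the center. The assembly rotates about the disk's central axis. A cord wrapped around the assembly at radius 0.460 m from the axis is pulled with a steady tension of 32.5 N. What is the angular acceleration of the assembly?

I_disk = ½MR² = ½(5.44)(0.460)² = 0.5756 kg·m².
I_blocks = 3·m·r² = 3(0.217)(0.362)² = 0.08531 kg·m².
Total I = 0.6609 kg·m².
τ = F r = (32.5)(0.460) = 14.95 N·m.
α = τ/I = 14.95/0.6609 = 22.62 rad/s².

α ≈ 22.6 rad/s²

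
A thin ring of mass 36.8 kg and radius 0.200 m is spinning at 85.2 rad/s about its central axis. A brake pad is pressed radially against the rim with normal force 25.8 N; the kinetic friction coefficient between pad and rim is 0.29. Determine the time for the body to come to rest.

t ≈ 83.8 s

I = MR² = (36.8)(0.200)² = 1.472 kg·m².
Friction force f = μN = (0.29)(25.8) = 7.482 N at the rim; torque magnitude τ = fR = 1.496 N·m, opposing ω.
|α| = τ/I = 1.496/1.472 = 1.017 rad/s² (deceleration).
0 = ω₀ − |α|t ⇒ t = ω₀/|α| = 85.2/1.017 = 83.81 s.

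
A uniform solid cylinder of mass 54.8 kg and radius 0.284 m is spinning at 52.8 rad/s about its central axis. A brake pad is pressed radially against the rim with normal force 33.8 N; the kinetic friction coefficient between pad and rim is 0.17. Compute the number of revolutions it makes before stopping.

≈ 300 revolutions

I = ½MR² = (1/2)(54.8)(0.284)² = 2.210 kg·m².
Friction force f = μN = (0.17)(33.8) = 5.746 N at the rim; torque magnitude τ = fR = 1.632 N·m, opposing ω.
|α| = τ/I = 1.632/2.210 = 0.7384 rad/s² (deceleration).
ω² = ω₀² − 2|α|θ with ω = 0 ⇒ θ = ω₀²/(2|α|) = 1888 rad = 300.4 rev.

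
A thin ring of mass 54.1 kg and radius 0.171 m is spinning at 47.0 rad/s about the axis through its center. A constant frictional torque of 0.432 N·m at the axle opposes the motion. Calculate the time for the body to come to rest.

t ≈ 172 s

I = MR² = (54.1)(0.171)² = 1.582 kg·m².
The net torque has magnitude 0.432 N·m, opposing ω.
|α| = τ/I = 0.4320/1.582 = 0.2731 rad/s² (deceleration).
0 = ω₀ − |α|t ⇒ t = ω₀/|α| = 47.0/0.2731 = 172.1 s.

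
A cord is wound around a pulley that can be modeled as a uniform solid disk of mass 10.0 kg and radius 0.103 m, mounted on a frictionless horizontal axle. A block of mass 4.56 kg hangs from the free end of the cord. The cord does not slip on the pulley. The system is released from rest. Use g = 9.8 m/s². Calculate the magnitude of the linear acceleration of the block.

I = ½MR² = (1/2)(10.0)(0.103)² = 0.05305 kg·m².
Block: mg − T = ma. Pulley: TR = Iα. No-slip: a = αR, so T = (I/R²)a = 5.000·a.
Then mg = (m + 5.000)a, so a = (4.56)(9.8)/(4.56 + 5.000) = 4.674 m/s².

a ≈ 4.67 m/s²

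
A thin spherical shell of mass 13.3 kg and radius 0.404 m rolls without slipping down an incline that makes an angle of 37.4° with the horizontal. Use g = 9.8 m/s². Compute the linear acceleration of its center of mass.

a ≈ 3.57 m/s²

Translation along the incline: Mg sinθ − f = Ma.
Rotation about the center: fR = Iα with I = (2/3)MR². No-slip gives a = αR, so f = (I/R²)a = (2/3)M a.
Substituting: Mg sinθ = (1 + 0.6667)Ma, so a = g sinθ/(1 + 0.6667) = (9.8) sin 37.4° / 1.667 = 3.571 m/s².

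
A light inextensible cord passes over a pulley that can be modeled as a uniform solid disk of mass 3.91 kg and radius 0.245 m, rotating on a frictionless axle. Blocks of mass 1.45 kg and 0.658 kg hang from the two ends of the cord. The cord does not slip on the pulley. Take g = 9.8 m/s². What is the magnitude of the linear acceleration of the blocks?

a ≈ 1.91 m/s²

I = ½MR² = (1/2)(3.91)(0.245)² = 0.1173 kg·m².
Heavier block: m₁g − T₁ = m₁a. Lighter block: T₂ − m₂g = m₂a.
Pulley: (T₁ − T₂)R = Iα = I(a/R), so T₁ − T₂ = (I/R²)a = (1/2)M_p a = 1.955·a.
Adding the three: (m₁ − m₂)g = (m₁ + m₂ + 1.955)a, so a = (1.45 − 0.658)(9.8)/(1.45 + 0.658 + 1.955) = 1.910 m/s².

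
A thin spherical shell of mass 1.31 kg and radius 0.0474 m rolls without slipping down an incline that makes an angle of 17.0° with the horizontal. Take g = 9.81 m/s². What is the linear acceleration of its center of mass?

a ≈ 1.72 m/s²

Translation along the incline: Mg sinθ − f = Ma.
Rotation about the center: fR = Iα with I = (2/3)MR². No-slip gives a = αR, so f = (I/R²)a = (2/3)M a.
Substituting: Mg sinθ = (1 + 0.6667)Ma, so a = g sinθ/(1 + 0.6667) = (9.81) sin 17.0° / 1.667 = 1.721 m/s².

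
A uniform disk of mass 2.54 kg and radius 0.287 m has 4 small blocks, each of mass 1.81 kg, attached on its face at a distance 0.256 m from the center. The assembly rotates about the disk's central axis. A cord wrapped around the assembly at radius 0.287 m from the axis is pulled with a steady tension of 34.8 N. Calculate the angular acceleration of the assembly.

I_disk = ½MR² = ½(2.54)(0.287)² = 0.1046 kg·m².
I_blocks = 4·m·r² = 4(1.81)(0.256)² = 0.4745 kg·m².
Total I = 0.5791 kg·m².
τ = F r = (34.8)(0.287) = 9.988 N·m.
α = τ/I = 9.988/0.5791 = 17.25 rad/s².

α ≈ 17.2 rad/s²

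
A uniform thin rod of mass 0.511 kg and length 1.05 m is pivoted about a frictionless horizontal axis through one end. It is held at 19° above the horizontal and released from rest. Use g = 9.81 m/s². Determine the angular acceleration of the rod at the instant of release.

About the pivot, I = (1/3)ML² = (1/3)(0.511)(1.05)² = 0.1878 kg·m².
The weight acts at the center, a distance L/2 = 0.5250 m from the pivot; τ = Mg(L/2) cos 19° = 2.488 N·m.
α = τ/I = 2.488/0.1878 = 13.25 rad/s².
(Equivalently α = (3g/(2L)) cos 19° = 13.25 rad/s².)

α ≈ 13.3 rad/s²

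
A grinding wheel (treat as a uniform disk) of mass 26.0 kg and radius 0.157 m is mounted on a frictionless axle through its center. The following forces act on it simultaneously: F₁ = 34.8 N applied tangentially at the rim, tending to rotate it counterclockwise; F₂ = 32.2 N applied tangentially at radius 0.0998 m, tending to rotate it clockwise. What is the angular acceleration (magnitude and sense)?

I = ½MR² = (1/2)(26.0)(0.157)² = 0.3204 kg·m².
Taking counterclockwise as positive: τ₁ = +(34.8)(0.157) = +5.464 N·m; τ₂ = −(32.2)(0.0998) = −3.214 N·m.
Net torque τ = 2.250 N·m.
α = τ/I = 2.250/0.3204 = 7.022 rad/s².

α ≈ 7.02 rad/s², counterclockwise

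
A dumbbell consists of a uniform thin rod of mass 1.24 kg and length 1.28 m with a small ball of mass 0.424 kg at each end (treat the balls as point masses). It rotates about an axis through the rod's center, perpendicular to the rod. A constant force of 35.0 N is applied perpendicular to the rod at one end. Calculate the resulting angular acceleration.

I_rod = (1/12)ML² = (1/12)(1.24)(1.28)² = 0.1693 kg·m².
I_balls = 2·m·(L/2)² = 2(0.424)(0.6400)² = 0.3473 kg·m².
Total I = 0.5166 kg·m².
τ = F·(L/2) = (35.0)(0.640) = 22.40 N·m.
α = τ/I = 22.40/0.5166 = 43.36 rad/s².

α ≈ 43.4 rad/s²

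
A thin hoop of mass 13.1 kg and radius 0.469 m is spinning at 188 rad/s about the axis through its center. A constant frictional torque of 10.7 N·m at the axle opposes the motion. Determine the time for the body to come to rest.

t ≈ 50.6 s

I = MR² = (13.1)(0.469)² = 2.881 kg·m².
The net torque has magnitude 10.7 N·m, opposing ω.
|α| = τ/I = 10.70/2.881 = 3.713 rad/s² (deceleration).
0 = ω₀ − |α|t ⇒ t = ω₀/|α| = 188/3.713 = 50.63 s.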